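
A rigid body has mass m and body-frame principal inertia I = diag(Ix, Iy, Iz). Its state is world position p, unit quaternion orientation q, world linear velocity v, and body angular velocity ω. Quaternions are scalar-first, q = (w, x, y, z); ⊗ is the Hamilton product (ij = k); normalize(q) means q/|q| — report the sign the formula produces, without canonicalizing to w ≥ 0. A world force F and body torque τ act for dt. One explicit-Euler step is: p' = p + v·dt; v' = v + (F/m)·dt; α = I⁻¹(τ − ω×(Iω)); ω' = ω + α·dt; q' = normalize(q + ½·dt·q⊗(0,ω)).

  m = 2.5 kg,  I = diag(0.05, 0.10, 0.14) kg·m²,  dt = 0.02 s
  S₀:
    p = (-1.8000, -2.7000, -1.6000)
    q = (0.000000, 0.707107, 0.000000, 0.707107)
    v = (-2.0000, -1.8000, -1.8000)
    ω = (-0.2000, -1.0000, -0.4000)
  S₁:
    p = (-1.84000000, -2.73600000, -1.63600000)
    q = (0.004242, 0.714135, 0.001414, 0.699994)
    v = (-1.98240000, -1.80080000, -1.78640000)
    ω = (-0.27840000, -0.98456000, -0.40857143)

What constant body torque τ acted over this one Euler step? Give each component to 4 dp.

τ = (-0.1800, 0.0700, -0.0500)

Δω = ω₁−ω₀ = (-0.07840000, 0.01544000, -0.00857143)
gyro term ω₀×Iω₀ = (0.0160, -0.0072, 0.0100)
applied torque τ = (-0.1800, 0.0700, -0.0500)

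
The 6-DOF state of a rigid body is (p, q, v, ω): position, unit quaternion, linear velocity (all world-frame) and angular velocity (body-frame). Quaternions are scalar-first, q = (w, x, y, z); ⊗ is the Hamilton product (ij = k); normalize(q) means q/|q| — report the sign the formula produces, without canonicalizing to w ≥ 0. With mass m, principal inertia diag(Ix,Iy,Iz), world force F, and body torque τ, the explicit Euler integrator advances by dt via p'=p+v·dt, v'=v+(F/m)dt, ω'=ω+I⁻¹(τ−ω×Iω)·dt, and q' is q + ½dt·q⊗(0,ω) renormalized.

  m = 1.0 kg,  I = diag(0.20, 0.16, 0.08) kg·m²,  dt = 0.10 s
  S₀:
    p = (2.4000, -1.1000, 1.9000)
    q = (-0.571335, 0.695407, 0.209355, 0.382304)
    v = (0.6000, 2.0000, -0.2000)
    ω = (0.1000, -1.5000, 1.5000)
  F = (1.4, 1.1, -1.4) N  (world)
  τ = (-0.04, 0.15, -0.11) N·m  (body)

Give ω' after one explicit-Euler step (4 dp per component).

ω' = (-0.0100, -1.4175, 1.3550)

ω×(Iω) gyroscopic = (0.1800, 0.0180, 0.0060)
(τ − ω×Iω)/I = (-1.1000, 0.8250, -1.4500)
ω' = ω + α·dt = (-0.0100, -1.4175, 1.3550)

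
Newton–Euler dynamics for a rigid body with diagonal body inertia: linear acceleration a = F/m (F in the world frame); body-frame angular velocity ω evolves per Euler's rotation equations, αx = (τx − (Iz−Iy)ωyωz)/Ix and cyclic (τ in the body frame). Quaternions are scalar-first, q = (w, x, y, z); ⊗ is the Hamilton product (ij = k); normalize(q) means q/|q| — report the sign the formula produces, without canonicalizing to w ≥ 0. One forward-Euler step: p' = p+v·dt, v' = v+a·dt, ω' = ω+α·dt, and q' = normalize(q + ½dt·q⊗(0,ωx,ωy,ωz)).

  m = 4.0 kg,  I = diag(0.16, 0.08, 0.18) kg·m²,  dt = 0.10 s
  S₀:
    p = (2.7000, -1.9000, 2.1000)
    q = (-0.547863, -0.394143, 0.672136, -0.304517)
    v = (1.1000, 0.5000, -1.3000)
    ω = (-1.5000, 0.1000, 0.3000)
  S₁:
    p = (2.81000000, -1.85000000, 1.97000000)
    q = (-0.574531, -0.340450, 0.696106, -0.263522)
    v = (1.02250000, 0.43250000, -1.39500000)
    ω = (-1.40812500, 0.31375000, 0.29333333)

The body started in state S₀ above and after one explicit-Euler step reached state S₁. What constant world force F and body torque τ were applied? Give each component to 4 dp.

F = (-3.1000, -2.7000, -3.8000)
τ = (0.1500, 0.1800, 0.0000)

Δv = v₁−v₀ = (-0.07750000, -0.06750000, -0.09500000)
applied force F = (-3.1000, -2.7000, -3.8000)
Δω = ω₁−ω₀ = (0.09187500, 0.21375000, -0.00666667)
gyro term ω₀×Iω₀ = (0.0030, 0.0090, 0.0120)
applied torque τ = (0.1500, 0.1800, 0.0000)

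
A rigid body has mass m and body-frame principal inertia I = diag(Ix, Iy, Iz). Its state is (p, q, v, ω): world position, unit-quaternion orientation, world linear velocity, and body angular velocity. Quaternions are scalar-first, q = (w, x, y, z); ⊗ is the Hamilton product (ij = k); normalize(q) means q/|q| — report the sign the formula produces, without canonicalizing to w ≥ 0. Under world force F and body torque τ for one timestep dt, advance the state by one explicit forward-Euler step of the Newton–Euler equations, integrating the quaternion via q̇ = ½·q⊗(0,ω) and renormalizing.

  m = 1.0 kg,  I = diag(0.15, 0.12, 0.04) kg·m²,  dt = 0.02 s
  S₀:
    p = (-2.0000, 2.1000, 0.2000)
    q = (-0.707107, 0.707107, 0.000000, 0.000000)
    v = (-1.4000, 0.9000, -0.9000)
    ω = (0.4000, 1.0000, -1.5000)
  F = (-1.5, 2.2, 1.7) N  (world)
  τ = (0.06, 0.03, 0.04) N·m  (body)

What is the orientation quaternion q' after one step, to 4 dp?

q' = (-0.7098, 0.7042, 0.0035, 0.0177)

q⊗(0,ω) = (-0.2828428, -0.2828428, 0.3535535, 1.7677675)
q' = normalize(q + ½dt·q⊗(0,ω)) = (-0.7098, 0.7042, 0.0035, 0.0177)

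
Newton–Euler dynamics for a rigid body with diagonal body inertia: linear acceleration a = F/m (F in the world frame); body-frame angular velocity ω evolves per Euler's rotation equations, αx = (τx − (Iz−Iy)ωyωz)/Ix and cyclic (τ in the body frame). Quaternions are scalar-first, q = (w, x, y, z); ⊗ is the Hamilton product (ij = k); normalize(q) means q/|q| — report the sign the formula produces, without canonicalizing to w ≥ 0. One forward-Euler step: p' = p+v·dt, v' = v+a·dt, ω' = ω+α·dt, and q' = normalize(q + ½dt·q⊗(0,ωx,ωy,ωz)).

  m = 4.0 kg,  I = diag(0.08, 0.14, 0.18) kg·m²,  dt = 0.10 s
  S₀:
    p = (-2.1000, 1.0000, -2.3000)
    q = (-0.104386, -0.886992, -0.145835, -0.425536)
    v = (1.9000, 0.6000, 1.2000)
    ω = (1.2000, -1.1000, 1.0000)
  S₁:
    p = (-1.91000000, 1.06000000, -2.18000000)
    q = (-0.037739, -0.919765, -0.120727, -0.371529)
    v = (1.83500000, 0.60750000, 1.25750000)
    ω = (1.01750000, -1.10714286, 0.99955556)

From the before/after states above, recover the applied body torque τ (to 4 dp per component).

τ = (-0.1900, -0.1300, -0.0800)

rate change Δω = (-0.18250000, -0.00714286, -0.00044444)
τ = I·(Δω/dt) + ω₀×(Iω₀) = (-0.1900, -0.1300, -0.0800)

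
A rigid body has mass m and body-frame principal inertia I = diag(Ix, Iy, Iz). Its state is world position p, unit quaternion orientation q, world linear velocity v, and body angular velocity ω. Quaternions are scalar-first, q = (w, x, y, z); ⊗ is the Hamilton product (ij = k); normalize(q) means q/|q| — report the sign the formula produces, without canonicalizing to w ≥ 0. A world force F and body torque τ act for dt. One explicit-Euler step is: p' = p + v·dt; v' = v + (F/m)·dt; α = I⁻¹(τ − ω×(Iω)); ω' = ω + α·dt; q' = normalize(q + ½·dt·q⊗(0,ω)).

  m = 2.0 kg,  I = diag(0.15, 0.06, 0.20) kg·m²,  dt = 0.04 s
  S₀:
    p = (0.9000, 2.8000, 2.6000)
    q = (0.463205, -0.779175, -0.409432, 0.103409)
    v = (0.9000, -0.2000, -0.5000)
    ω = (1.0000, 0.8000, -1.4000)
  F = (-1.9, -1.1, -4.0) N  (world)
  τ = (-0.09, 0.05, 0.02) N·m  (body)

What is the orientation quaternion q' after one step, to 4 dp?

q' = (0.4879, -0.7596, -0.4215, 0.0861)

Hamilton product q⊗(0,ω) = (1.2514932, 0.9536826, -0.6168720, -0.8623950)
q + ½dt·q⊗(0,ω), renormalized = (0.4879, -0.7596, -0.4215, 0.0861)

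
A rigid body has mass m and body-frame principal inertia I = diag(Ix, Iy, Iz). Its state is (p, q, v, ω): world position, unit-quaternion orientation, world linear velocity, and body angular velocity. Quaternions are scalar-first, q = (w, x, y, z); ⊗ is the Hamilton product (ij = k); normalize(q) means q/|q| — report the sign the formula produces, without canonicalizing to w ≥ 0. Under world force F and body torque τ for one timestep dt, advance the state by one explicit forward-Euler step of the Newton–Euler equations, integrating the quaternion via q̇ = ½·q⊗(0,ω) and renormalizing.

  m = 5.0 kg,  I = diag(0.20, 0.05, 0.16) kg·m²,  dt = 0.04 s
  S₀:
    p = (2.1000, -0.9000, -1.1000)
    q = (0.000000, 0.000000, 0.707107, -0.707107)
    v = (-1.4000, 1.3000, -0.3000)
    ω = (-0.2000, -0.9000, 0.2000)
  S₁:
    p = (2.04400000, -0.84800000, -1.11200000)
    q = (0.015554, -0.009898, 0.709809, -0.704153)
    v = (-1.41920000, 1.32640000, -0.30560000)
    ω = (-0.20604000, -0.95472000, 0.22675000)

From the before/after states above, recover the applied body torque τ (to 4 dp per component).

ω₁ − ω₀ = (-0.00604000, -0.05472000, 0.02675000)
I·α + gyro = (-0.0500, -0.0700, 0.0800)

τ = (-0.0500, -0.0700, 0.0800)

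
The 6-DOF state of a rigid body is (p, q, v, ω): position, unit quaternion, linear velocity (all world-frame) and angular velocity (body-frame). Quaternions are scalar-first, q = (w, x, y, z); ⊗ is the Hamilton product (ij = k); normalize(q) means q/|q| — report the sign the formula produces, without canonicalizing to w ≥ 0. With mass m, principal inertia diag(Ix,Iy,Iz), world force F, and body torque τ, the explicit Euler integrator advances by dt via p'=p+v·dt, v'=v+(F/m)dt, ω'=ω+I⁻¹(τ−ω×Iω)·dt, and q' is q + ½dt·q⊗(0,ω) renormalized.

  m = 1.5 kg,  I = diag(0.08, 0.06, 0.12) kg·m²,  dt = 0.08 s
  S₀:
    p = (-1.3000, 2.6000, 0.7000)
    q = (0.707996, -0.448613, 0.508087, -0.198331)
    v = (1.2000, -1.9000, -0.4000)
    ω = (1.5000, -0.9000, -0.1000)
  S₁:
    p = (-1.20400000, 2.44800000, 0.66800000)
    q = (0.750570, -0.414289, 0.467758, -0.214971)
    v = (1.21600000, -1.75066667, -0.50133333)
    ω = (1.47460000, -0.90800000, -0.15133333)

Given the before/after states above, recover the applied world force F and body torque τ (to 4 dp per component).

F = (0.3000, 2.8000, -1.9000)
τ = (-0.0200, 0.0000, -0.0500)

Δv = v₁−v₀ = (0.01600000, 0.14933333, -0.10133333)
applied force F = (0.3000, 2.8000, -1.9000)
rate change Δω = (-0.02540000, -0.00800000, -0.05133333)
precession coupling = (0.0054, 0.0060, 0.0270)
I·α + gyro = (-0.0200, 0.0000, -0.0500)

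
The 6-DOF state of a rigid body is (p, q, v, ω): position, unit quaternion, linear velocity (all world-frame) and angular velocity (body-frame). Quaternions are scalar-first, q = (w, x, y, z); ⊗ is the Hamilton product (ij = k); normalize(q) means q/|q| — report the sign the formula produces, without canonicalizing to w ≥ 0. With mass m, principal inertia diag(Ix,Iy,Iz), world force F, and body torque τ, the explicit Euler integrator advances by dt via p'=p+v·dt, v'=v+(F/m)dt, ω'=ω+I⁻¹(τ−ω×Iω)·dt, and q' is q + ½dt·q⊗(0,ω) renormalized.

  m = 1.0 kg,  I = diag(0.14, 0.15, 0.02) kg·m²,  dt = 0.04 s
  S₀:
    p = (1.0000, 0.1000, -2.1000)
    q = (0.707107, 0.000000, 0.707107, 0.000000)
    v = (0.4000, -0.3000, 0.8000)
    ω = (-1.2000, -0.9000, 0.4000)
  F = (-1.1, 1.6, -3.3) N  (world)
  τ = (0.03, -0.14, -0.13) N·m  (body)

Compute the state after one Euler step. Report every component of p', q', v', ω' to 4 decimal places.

linear accel F/m = (-1.1000, 1.6000, -3.3000)
p + v·dt = (1.0160, 0.0880, -2.0680)
v' = v + a·dt = (0.3560, -0.2360, 0.6680)
angular accel α = (-0.1200, -0.5493, -7.0400)
ω' = ω + α·dt = (-1.2048, -0.9220, 0.1184)
2q̇ = q⊗(0,ω) = (0.6363963, -0.5656856, -0.6363963, 1.1313712)
q' = normalize(q + ½dt·q⊗(0,ω)) = (0.7195, -0.0113, 0.6940, 0.0226)

p' = (1.0160, 0.0880, -2.0680)
q' = (0.7195, -0.0113, 0.6940, 0.0226)
v' = (0.3560, -0.2360, 0.6680)
ω' = (-1.2048, -0.9220, 0.1184)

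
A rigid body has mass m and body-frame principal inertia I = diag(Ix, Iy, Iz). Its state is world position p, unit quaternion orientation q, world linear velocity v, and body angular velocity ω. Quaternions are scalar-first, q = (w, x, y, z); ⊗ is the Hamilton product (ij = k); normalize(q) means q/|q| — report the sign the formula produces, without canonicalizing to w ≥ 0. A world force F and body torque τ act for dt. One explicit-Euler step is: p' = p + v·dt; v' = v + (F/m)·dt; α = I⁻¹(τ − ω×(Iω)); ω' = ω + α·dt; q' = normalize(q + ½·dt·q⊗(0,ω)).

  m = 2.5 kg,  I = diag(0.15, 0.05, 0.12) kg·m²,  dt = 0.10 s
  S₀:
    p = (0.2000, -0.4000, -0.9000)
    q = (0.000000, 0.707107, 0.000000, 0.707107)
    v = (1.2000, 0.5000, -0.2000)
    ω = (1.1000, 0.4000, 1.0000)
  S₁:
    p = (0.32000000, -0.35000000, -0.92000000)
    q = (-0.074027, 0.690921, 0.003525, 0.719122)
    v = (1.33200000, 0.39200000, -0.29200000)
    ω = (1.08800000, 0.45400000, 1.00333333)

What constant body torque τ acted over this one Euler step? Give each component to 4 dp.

τ = (0.0100, 0.0600, -0.0400)

rate change Δω = (-0.01200000, 0.05400000, 0.00333333)
gyro term ω₀×Iω₀ = (0.0280, 0.0330, -0.0440)
I·α + gyro = (0.0100, 0.0600, -0.0400)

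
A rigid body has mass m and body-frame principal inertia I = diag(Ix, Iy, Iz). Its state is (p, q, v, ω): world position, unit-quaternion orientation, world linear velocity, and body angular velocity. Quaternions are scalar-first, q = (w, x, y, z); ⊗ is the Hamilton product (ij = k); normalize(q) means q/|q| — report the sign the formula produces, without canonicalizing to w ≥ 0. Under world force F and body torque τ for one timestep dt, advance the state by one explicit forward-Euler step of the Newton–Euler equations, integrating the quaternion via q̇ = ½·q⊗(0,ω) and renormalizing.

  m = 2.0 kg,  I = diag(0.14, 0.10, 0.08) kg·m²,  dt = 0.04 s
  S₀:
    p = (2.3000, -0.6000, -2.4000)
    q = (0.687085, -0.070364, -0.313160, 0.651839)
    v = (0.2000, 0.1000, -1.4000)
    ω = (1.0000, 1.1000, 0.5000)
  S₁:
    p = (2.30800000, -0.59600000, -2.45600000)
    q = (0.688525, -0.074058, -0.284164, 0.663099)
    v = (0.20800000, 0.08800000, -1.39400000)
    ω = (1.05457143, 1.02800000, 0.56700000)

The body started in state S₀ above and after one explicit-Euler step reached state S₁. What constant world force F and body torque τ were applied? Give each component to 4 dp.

rate change Δω = (0.05457143, -0.07200000, 0.06700000)
ω₀×(Iω₀) = (-0.0110, 0.0300, -0.0440)
I·α + gyro = (0.1800, -0.1500, 0.0900)
v₁ − v₀ = (0.00800000, -0.01200000, 0.00600000)
F = m·Δv/dt = (0.4000, -0.6000, 0.3000)

F = (0.4000, -0.6000, 0.3000)
τ = (0.1800, -0.1500, 0.0900)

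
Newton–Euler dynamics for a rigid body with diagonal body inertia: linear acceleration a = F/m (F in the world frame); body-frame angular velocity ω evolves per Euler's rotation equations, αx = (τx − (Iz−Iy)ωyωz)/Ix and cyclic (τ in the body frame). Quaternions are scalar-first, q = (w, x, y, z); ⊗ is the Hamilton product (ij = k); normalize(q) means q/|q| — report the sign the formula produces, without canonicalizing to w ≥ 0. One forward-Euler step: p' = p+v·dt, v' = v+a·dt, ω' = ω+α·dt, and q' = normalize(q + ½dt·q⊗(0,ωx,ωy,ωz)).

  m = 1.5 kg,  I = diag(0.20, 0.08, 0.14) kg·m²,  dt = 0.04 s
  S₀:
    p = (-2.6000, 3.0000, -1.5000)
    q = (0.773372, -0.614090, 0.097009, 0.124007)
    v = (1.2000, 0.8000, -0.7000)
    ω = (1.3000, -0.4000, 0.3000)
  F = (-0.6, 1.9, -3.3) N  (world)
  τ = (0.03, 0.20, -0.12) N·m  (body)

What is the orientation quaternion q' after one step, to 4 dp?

2q̇ = q⊗(0,ω) = (0.7999185, 1.0840891, 0.0360873, 0.3515359)
q + ½dt·q⊗(0,ω), renormalized = (0.7891, -0.5922, 0.0977, 0.1310)

q' = (0.7891, -0.5922, 0.0977, 0.1310)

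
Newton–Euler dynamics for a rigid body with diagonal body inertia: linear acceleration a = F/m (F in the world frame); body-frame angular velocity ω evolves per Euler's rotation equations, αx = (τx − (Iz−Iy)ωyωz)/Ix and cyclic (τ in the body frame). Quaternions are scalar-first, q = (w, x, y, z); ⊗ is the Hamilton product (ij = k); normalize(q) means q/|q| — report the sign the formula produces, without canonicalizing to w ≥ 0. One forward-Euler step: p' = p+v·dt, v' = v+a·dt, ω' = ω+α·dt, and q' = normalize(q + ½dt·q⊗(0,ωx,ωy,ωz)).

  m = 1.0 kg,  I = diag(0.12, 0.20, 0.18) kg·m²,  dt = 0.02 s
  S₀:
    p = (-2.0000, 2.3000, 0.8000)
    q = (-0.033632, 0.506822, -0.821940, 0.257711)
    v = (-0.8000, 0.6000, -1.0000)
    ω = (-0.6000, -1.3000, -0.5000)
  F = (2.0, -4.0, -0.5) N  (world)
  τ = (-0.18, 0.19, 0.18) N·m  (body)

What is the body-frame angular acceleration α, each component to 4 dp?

α = (-1.3917, 1.0400, 0.6533)

precession coupling ω×(Iω) = (-0.0130, -0.0180, 0.0624)
α = I⁻¹(τ − ω×Iω) = (-1.3917, 1.0400, 0.6533)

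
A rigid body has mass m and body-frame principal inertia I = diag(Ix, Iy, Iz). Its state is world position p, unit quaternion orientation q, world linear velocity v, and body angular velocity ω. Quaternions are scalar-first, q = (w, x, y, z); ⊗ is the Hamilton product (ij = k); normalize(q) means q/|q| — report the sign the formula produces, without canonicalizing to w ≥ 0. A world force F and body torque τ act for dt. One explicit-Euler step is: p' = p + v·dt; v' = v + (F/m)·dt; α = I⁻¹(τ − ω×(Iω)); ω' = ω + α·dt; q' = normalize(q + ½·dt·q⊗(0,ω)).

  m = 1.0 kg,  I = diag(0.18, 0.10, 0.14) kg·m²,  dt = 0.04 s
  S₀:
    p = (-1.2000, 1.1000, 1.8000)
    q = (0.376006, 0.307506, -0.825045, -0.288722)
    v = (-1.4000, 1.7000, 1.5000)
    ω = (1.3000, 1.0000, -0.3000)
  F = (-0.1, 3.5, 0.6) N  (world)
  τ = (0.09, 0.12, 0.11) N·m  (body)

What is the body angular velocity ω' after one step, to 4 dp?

gyro term ω×Iω = (-0.0120, -0.0156, -0.1040)
(τ − ω×Iω)/I = (0.5667, 1.3560, 1.5286)
new body rate ω' = (1.3227, 1.0542, -0.2389)

ω' = (1.3227, 1.0542, -0.2389)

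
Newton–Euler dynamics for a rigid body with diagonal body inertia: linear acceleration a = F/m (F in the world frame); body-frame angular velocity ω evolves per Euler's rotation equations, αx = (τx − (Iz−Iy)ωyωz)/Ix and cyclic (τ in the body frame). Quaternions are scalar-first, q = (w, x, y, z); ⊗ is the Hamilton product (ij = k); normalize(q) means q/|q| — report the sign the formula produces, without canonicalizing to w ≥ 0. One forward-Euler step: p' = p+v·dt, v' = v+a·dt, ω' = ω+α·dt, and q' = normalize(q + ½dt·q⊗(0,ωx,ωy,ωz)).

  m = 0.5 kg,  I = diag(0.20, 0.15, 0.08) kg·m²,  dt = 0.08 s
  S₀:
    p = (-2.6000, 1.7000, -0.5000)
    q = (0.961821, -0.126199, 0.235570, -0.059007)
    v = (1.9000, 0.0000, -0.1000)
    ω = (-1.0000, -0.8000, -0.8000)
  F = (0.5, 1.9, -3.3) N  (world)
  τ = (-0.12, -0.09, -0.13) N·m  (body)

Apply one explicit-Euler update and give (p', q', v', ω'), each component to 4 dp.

linear accel F/m = (1.0000, 3.8000, -6.6000)
p + v·dt = (-2.4480, 1.7000, -0.5080)
v + (F/m)dt = (1.9800, 0.3040, -0.6280)
α = I⁻¹(τ − ω×Iω) = (-0.3760, -1.2400, -1.1250)
ω + α·dt = (-1.0301, -0.8992, -0.8900)
q⊗(0,ω) = (0.0150514, -1.1974826, -0.8114090, -0.4329276)
updated quaternion q' = (0.9607, -0.1738, 0.2027, -0.0762)

p' = (-2.4480, 1.7000, -0.5080)
q' = (0.9607, -0.1738, 0.2027, -0.0762)
v' = (1.9800, 0.3040, -0.6280)
ω' = (-1.0301, -0.8992, -0.8900)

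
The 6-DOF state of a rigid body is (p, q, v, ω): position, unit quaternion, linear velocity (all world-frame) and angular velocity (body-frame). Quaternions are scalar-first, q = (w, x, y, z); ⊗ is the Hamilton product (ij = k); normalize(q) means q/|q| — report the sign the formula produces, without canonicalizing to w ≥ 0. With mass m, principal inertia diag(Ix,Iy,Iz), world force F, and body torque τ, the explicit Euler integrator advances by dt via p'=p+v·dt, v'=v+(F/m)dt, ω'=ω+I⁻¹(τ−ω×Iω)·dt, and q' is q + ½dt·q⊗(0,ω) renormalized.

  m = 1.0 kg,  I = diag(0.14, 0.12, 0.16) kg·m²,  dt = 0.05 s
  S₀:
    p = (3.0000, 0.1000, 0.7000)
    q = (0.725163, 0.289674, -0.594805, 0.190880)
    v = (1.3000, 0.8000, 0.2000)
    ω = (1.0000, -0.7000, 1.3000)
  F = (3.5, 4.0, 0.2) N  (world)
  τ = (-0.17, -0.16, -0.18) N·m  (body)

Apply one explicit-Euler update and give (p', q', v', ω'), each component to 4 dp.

gyro term ω×Iω = (-0.0364, -0.0260, 0.0140)
α = I⁻¹(τ − ω×Iω) = (-0.9543, -1.1167, -1.2125)
ω' = ω + α·dt = (0.9523, -0.7558, 1.2394)
Hamilton product q⊗(0,ω) = (-0.9541815, 0.0855325, -0.6933103, 1.3347451)
q' = normalize(q + ½dt·q⊗(0,ω)) = (0.7006, 0.2915, -0.6115, 0.2240)
a = F/m = (3.5000, 4.0000, 0.2000)
new position p' = (3.0650, 0.1400, 0.7100)
v' = v + a·dt = (1.4750, 1.0000, 0.2100)

p' = (3.0650, 0.1400, 0.7100)
q' = (0.7006, 0.2915, -0.6115, 0.2240)
v' = (1.4750, 1.0000, 0.2100)
ω' = (0.9523, -0.7558, 1.2394)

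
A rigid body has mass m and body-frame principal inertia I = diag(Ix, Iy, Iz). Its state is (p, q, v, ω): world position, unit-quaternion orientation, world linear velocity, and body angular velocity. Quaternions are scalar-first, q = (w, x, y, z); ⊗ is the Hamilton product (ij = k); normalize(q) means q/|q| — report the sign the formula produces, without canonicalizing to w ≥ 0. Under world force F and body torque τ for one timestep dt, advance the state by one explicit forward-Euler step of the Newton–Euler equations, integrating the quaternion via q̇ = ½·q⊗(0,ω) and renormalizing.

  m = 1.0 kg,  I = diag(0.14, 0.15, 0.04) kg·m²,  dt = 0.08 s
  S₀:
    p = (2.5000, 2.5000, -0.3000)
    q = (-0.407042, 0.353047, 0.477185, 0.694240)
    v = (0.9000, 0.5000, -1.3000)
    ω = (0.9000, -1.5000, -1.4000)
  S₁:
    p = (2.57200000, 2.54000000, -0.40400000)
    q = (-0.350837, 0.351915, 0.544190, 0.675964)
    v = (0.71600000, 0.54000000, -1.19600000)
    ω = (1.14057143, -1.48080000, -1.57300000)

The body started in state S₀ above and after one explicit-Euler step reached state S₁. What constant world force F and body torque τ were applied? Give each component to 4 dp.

F = (-2.3000, 0.5000, 1.3000)
τ = (0.1900, -0.0900, -0.1000)

rate change Δω = (0.24057143, 0.01920000, -0.17300000)
gyro term ω₀×Iω₀ = (-0.2310, -0.1260, -0.0135)
I·α + gyro = (0.1900, -0.0900, -0.1000)
Δv = v₁−v₀ = (-0.18400000, 0.04000000, 0.10400000)
applied force F = (-2.3000, 0.5000, 1.3000)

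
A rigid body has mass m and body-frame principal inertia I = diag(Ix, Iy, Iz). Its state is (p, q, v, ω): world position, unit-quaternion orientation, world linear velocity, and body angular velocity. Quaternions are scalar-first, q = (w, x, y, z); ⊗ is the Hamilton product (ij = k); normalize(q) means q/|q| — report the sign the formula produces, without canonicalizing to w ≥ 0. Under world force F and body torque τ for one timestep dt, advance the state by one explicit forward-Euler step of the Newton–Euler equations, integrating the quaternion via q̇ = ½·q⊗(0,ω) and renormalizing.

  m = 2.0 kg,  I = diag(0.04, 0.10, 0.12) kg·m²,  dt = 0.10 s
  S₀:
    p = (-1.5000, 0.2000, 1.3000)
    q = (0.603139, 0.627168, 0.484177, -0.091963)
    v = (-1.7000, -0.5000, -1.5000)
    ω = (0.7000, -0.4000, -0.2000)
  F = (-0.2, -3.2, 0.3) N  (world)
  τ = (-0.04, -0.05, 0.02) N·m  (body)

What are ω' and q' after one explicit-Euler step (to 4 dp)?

ω' = (0.5960, -0.4612, -0.1693)
q' = (0.5894, 0.6410, 0.4748, -0.1274)

precession coupling ω×(Iω) = (0.0016, 0.0112, -0.0168)
α = I⁻¹(τ − ω×Iω) = (-1.0400, -0.6120, 0.3067)
new body rate ω' = (0.5960, -0.4612, -0.1693)
q⊗(0,ω) = (-0.2637394, 0.2885767, -0.1801961, -0.7104189)
q + ½dt·q⊗(0,ω), renormalized = (0.5894, 0.6410, 0.4748, -0.1274)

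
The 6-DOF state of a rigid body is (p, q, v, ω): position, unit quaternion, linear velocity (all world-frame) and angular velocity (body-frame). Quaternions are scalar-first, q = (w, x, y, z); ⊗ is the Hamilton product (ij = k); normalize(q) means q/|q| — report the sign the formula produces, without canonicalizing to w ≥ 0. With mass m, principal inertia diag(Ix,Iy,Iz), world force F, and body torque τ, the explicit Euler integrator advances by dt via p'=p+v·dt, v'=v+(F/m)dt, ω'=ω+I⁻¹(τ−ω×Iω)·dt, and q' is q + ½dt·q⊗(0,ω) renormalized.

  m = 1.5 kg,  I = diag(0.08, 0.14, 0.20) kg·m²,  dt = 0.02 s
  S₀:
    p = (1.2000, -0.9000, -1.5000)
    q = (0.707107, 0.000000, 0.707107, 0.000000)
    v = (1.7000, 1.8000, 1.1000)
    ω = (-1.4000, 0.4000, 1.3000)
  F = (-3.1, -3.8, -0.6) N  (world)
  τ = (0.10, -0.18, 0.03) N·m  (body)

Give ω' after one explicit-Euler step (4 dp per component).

(τ − ω×Iω)/I = (0.8600, -2.8457, 0.3180)
ω' = ω + α·dt = (-1.3828, 0.3431, 1.3064)

ω' = (-1.3828, 0.3431, 1.3064)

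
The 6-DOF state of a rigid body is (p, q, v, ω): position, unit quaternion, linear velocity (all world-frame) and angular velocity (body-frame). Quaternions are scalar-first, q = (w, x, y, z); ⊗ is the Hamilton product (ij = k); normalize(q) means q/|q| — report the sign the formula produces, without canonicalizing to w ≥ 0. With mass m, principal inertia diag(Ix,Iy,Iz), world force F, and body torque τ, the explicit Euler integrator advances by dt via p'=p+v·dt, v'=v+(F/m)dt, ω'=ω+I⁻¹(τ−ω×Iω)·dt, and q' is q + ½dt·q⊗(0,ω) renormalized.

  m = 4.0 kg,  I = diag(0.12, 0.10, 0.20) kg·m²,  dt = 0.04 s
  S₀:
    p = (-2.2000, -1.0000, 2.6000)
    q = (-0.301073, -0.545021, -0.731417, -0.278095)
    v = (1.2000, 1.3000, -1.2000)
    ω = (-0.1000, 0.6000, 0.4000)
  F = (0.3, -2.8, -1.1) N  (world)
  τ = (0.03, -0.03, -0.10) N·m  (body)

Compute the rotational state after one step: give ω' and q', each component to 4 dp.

ω' = (-0.0980, 0.5867, 0.3798)
q' = (-0.2911, -0.5469, -0.7300, -0.2885)

precession coupling ω×(Iω) = (0.0240, 0.0032, 0.0012)
α = I⁻¹(τ − ω×Iω) = (0.0500, -0.3320, -0.5060)
new body rate ω' = (-0.0980, 0.5867, 0.3798)
q⊗(0,ω) = (0.4955861, -0.0956025, 0.0651741, -0.5205835)
q' = normalize(q + ½dt·q⊗(0,ω)) = (-0.2911, -0.5469, -0.7300, -0.2885)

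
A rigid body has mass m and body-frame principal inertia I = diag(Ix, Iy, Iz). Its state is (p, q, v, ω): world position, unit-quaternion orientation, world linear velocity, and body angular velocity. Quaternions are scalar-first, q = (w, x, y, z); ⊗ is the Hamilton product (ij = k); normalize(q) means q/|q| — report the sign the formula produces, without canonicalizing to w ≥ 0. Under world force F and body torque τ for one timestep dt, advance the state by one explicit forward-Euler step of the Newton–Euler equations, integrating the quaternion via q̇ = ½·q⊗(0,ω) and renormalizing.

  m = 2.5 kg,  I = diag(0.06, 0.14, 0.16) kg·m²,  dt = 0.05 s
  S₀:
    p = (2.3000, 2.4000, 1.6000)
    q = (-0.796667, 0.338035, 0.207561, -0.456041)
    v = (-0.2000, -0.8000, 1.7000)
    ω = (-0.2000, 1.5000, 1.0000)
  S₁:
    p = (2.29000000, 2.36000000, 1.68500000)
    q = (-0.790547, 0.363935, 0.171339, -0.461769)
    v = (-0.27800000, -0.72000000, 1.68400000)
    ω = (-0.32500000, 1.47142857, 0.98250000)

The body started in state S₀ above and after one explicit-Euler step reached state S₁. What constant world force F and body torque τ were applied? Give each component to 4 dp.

F = (-3.9000, 4.0000, -0.8000)
τ = (-0.1200, -0.0600, -0.0800)

velocity change Δv = (-0.07800000, 0.08000000, -0.01600000)
m·(v₁−v₀)/dt = (-3.9000, 4.0000, -0.8000)
Δω = ω₁−ω₀ = (-0.12500000, -0.02857143, -0.01750000)
precession coupling = (0.0300, 0.0200, -0.0240)
τ = I·(Δω/dt) + ω₀×(Iω₀) = (-0.1200, -0.0600, -0.0800)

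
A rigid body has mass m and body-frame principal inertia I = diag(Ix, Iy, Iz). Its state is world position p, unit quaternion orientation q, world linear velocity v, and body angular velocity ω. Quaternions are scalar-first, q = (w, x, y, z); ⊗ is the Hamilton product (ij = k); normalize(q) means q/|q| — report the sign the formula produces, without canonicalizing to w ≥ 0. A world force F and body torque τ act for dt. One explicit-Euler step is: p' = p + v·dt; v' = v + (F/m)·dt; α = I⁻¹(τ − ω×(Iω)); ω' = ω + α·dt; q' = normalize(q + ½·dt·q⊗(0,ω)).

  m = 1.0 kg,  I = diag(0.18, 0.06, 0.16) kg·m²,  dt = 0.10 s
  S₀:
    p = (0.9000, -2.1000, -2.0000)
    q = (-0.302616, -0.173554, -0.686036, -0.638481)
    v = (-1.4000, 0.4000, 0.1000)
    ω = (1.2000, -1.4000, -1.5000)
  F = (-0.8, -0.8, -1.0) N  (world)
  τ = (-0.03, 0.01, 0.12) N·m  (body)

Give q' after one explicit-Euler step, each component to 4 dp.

q' = (-0.3854, -0.1837, -0.7112, -0.5585)

Hamilton product q⊗(0,ω) = (-1.7099071, -0.2279586, -0.6028458, 1.5201428)
updated quaternion q' = (-0.3854, -0.1837, -0.7112, -0.5585)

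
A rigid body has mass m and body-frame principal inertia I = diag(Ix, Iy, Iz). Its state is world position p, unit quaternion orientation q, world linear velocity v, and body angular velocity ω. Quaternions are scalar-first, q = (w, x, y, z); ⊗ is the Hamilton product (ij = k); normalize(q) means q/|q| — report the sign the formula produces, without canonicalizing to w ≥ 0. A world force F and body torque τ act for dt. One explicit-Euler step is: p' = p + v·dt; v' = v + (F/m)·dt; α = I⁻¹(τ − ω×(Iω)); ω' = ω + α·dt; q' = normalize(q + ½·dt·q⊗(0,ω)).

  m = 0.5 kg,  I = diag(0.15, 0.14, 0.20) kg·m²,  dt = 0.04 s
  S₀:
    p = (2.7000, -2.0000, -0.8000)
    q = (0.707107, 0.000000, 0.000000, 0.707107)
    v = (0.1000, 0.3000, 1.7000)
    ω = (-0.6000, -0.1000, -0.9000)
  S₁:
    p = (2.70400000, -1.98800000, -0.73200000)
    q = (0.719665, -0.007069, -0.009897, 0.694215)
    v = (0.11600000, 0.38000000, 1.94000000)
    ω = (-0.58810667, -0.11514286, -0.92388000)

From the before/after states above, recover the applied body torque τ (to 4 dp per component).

ω₁ − ω₀ = (0.01189333, -0.01514286, -0.02388000)
gyro term ω₀×Iω₀ = (0.0054, -0.0270, -0.0006)
τ = I·(Δω/dt) + ω₀×(Iω₀) = (0.0500, -0.0800, -0.1200)

τ = (0.0500, -0.0800, -0.1200)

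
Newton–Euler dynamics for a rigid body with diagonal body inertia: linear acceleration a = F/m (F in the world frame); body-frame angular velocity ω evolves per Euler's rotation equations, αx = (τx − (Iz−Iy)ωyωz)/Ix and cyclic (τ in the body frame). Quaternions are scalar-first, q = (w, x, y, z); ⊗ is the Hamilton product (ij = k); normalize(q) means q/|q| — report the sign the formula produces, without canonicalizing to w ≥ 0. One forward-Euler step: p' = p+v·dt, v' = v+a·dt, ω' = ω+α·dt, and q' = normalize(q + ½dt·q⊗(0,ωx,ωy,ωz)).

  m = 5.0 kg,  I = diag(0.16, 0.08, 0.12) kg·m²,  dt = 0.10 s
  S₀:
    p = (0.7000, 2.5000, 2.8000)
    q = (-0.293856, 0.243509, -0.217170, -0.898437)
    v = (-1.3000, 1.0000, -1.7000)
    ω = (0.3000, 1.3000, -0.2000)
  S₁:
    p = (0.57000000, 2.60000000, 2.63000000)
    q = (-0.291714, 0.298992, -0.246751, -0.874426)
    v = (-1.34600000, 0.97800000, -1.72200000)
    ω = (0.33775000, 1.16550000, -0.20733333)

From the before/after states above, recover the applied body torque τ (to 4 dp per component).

Δω = ω₁−ω₀ = (0.03775000, -0.13450000, -0.00733333)
τ = I·(Δω/dt) + ω₀×(Iω₀) = (0.0500, -0.1100, -0.0400)

τ = (0.0500, -0.1100, -0.0400)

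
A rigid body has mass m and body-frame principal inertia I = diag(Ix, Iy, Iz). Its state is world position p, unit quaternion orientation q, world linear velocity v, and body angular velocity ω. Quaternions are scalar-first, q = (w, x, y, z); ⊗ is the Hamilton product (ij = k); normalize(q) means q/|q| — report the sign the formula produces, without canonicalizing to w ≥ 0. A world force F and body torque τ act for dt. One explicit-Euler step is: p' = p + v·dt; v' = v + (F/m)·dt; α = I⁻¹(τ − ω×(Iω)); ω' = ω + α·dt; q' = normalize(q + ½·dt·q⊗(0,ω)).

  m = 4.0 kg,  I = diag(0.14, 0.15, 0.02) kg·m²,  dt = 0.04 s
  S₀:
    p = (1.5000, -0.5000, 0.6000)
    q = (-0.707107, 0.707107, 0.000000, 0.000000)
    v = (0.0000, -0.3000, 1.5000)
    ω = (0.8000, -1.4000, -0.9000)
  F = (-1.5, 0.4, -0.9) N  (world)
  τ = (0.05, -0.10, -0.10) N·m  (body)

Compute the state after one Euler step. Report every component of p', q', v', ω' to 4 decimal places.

p' = (1.5000, -0.5120, 0.6600)
q' = (-0.7179, 0.6953, 0.0325, -0.0071)
v' = (-0.0150, -0.2960, 1.4910)
ω' = (0.8611, -1.4036, -1.0776)

a = F/m = (-0.3750, 0.1000, -0.2250)
p + v·dt = (1.5000, -0.5120, 0.6600)
v + (F/m)dt = (-0.0150, -0.2960, 1.4910)
(τ − ω×Iω)/I = (1.5271, -0.0907, -4.4400)
ω + α·dt = (0.8611, -1.4036, -1.0776)
2q̇ = q⊗(0,ω) = (-0.5656856, -0.5656856, 1.6263461, -0.3535535)
q' = normalize(q + ½dt·q⊗(0,ω)) = (-0.7179, 0.6953, 0.0325, -0.0071)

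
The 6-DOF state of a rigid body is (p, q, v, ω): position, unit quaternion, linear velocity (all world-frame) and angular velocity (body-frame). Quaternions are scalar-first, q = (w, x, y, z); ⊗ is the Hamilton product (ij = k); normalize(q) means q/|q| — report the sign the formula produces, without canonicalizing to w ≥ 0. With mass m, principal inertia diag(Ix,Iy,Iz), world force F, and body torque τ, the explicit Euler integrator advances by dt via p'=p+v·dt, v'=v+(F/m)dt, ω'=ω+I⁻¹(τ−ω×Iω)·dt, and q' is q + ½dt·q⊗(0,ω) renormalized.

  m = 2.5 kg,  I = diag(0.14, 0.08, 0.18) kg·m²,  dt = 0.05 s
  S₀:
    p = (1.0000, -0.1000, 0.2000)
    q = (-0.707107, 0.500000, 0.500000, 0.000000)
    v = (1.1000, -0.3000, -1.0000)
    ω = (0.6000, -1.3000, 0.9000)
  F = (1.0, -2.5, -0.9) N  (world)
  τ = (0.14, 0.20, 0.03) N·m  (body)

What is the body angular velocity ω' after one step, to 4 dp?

α = I⁻¹(τ − ω×Iω) = (1.8357, 2.7700, -0.0933)
ω' = ω + α·dt = (0.6918, -1.1615, 0.8953)

ω' = (0.6918, -1.1615, 0.8953)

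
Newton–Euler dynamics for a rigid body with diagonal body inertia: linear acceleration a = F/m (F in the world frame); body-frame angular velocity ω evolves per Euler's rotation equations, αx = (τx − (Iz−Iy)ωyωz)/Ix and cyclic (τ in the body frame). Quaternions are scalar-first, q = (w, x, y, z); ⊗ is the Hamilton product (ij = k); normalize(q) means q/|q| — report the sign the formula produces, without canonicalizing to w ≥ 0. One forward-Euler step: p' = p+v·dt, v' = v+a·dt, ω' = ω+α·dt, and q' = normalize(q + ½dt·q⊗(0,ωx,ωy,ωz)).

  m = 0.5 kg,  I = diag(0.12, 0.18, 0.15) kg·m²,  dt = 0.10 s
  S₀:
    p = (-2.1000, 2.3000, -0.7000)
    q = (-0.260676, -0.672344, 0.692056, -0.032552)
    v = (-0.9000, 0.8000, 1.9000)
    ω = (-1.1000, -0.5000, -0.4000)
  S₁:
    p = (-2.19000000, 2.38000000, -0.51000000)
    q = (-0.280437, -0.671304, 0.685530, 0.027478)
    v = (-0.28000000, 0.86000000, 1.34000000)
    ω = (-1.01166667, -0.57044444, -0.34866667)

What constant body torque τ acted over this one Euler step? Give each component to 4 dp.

τ = (0.1000, -0.1400, 0.1100)

rate change Δω = (0.08833333, -0.07044444, 0.05133333)
precession coupling = (-0.0060, -0.0132, 0.0330)
applied torque τ = (0.1000, -0.1400, 0.1100)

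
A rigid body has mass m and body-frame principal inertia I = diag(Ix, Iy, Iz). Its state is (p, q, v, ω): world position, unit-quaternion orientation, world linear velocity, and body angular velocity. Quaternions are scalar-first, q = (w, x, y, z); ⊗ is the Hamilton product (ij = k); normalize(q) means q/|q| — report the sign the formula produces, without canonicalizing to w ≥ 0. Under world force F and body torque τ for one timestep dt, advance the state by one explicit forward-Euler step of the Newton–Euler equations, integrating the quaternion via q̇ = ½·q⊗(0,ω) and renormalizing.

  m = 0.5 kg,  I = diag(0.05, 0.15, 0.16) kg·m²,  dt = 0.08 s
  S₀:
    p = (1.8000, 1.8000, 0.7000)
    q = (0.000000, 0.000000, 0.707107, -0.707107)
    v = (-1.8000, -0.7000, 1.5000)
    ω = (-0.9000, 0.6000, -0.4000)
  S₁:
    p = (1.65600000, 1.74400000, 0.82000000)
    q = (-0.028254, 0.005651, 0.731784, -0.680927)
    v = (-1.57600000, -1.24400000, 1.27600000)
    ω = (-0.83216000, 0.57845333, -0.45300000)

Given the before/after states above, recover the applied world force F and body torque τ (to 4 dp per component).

ω₁ − ω₀ = (0.06784000, -0.02154667, -0.05300000)
τ = I·(Δω/dt) + ω₀×(Iω₀) = (0.0400, -0.0800, -0.1600)
Δv = v₁−v₀ = (0.22400000, -0.54400000, -0.22400000)
applied force F = (1.4000, -3.4000, -1.4000)

F = (1.4000, -3.4000, -1.4000)
τ = (0.0400, -0.0800, -0.1600)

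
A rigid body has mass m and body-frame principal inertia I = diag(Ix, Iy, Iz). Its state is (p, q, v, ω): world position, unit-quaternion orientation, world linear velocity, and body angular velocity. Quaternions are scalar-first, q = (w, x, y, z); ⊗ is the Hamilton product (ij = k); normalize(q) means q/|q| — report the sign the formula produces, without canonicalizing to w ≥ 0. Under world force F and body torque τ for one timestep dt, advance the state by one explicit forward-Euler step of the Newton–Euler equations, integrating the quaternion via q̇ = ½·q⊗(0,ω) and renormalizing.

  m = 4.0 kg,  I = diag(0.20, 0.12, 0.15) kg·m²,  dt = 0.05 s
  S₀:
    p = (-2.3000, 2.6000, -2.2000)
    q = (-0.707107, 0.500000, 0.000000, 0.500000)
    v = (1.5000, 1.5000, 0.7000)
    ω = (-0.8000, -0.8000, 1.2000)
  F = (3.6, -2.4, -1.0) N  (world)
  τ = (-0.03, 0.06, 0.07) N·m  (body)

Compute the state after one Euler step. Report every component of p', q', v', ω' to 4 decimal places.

p' = (-2.2250, 2.6750, -2.1650)
q' = (-0.7115, 0.5237, -0.0108, 0.4684)
v' = (1.5450, 1.4700, 0.6875)
ω' = (-0.8003, -0.7550, 1.2404)

angular accel α = (-0.0060, 0.9000, 0.8080)
ω + α·dt = (-0.8003, -0.7550, 1.2404)
2q̇ = q⊗(0,ω) = (-0.2000000, 0.9656856, -0.4343144, -1.2485284)
q + ½dt·q⊗(0,ω), renormalized = (-0.7115, 0.5237, -0.0108, 0.4684)
new position p' = (-2.2250, 2.6750, -2.1650)
v + (F/m)dt = (1.5450, 1.4700, 0.6875)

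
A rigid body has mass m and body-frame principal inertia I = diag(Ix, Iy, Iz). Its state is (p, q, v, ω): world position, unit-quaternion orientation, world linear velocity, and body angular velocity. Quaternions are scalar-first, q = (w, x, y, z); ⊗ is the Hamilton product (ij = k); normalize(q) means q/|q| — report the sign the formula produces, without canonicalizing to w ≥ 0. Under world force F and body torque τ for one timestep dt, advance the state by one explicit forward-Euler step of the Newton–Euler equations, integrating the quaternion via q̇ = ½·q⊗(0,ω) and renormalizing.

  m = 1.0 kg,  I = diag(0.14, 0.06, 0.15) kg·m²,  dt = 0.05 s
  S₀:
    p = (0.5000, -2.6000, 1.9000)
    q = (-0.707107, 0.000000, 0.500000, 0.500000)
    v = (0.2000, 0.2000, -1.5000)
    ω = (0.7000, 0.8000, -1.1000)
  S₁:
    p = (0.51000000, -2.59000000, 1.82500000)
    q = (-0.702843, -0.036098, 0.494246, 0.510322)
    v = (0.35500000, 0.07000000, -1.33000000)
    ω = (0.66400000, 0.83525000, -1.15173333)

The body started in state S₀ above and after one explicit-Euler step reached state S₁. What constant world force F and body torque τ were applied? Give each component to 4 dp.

Δω = ω₁−ω₀ = (-0.03600000, 0.03525000, -0.05173333)
ω₀×(Iω₀) = (-0.0792, 0.0077, -0.0448)
applied torque τ = (-0.1800, 0.0500, -0.2000)
velocity change Δv = (0.15500000, -0.13000000, 0.17000000)
applied force F = (3.1000, -2.6000, 3.4000)

F = (3.1000, -2.6000, 3.4000)
τ = (-0.1800, 0.0500, -0.2000)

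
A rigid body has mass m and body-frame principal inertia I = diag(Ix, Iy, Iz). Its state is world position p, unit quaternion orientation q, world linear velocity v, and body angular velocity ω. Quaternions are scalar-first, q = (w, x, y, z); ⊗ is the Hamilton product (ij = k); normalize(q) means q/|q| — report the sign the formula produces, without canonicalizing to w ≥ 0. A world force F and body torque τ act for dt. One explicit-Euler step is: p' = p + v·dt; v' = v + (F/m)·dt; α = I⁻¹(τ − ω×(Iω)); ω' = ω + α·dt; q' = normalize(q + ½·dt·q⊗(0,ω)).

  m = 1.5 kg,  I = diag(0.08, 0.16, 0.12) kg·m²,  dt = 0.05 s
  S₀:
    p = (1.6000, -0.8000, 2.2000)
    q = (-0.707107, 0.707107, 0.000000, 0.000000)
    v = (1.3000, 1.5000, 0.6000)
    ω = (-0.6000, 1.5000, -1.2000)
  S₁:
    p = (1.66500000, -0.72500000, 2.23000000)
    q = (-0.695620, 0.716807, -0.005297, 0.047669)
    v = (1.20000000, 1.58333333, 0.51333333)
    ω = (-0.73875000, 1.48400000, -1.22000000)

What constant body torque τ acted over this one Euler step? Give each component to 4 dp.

Δω = ω₁−ω₀ = (-0.13875000, -0.01600000, -0.02000000)
τ = I·(Δω/dt) + ω₀×(Iω₀) = (-0.1500, -0.0800, -0.1200)

τ = (-0.1500, -0.0800, -0.1200)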